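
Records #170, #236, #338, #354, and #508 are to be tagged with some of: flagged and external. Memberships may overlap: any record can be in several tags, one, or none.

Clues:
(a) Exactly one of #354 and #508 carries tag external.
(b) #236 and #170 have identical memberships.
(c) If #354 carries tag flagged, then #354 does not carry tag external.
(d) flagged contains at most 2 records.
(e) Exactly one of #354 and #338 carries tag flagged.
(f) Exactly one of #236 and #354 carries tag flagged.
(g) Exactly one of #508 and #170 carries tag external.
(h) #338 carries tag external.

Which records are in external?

external = {#338, #508}

From (h): #338 ∈ external.
Suppose #170 ∈ external: no assignment then satisfies all the clues, so #170 ∉ external.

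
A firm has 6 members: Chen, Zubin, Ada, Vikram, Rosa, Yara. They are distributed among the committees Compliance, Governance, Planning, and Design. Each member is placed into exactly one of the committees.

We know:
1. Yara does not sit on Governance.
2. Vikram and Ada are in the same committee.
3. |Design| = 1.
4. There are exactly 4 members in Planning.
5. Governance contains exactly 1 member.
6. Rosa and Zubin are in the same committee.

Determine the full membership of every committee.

From (1): Yara ∉ Governance.
Suppose Chen ∈ Compliance: no assignment then satisfies all the clues, so Chen ∉ Compliance.

Compliance = {}; Governance = {Chen}; Planning = {Ada, Rosa, Vikram, Zubin}; Design = {Yara}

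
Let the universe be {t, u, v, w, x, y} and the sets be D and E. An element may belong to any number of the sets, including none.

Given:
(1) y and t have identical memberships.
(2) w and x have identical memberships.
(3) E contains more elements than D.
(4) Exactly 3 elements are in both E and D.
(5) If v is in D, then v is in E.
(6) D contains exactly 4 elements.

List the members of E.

E = {t, v, w, x, y}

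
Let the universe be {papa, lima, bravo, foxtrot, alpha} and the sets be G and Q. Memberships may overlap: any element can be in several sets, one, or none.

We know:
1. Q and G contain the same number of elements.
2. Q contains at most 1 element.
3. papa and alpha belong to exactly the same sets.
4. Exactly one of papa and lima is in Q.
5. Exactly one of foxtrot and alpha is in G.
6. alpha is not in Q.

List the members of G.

G = {foxtrot}

From (6): alpha ∉ Q.
(3): papa matches alpha: papa ∉ Q.
(4) (exactly one): lima ∈ Q.
(2): Q already has 1, so the rest are out.
Suppose papa ∈ G: no assignment then satisfies all the clues, so papa ∉ G.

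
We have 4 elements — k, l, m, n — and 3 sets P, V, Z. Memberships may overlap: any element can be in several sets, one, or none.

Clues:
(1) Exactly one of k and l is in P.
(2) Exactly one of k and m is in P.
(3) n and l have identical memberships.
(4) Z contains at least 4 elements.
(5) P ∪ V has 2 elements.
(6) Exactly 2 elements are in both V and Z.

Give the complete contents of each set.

P = {k}; V = {k, m}; Z = {k, l, m, n}

(4): only 4 candidates remain for Z, so all are in.
Suppose k ∉ P: no assignment then satisfies all the clues, so k ∈ P.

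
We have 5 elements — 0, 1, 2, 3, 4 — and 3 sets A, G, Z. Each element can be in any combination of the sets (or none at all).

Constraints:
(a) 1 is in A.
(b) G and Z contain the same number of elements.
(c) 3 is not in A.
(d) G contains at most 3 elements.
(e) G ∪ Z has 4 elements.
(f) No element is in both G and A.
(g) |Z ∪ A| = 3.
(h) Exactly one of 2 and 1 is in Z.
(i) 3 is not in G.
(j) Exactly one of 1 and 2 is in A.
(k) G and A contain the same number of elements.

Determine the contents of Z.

Z = {1, 3}

From (a): 1 ∈ A.
From (c): 3 ∉ A.
From (i): 3 ∉ G.
(f) (disjoint): 1 ∉ G.
(j) (exactly one): 2 ∉ A.
Suppose 0 ∈ Z: no assignment then satisfies all the clues, so 0 ∉ Z.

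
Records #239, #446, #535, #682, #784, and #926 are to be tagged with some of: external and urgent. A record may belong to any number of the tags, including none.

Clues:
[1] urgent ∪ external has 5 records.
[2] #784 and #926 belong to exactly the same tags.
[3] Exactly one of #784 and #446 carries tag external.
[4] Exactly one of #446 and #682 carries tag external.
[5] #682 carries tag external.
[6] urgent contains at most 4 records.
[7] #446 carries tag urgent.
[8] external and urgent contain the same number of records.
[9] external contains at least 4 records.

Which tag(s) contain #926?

From (5): #682 ∈ external.
From (7): #446 ∈ urgent.
(4) (exactly one): #446 ∉ external.
(3) (exactly one): #784 ∈ external.
(2): #926 matches #784: #926 ∈ external.
Suppose #926 ∉ urgent: no assignment then satisfies all the clues, so #926 ∈ urgent.

#926: external, urgent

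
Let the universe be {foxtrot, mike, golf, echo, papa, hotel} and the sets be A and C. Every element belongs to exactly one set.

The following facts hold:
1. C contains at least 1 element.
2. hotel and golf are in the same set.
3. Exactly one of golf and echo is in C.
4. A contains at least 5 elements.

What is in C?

C = {echo}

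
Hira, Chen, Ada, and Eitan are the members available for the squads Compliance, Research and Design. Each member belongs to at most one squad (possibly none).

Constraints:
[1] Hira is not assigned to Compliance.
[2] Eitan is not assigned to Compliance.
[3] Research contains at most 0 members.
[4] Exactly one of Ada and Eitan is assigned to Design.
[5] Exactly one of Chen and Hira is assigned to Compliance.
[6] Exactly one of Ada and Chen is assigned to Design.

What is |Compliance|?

1

From (1): Hira ∉ Compliance.
From (2): Eitan ∉ Compliance.
(3): Research already has 0, so the rest are out.
(5) (exactly one): Chen ∈ Compliance.
(6) (exactly one): Ada ∈ Design.
(4) (exactly one): Eitan ∉ Design.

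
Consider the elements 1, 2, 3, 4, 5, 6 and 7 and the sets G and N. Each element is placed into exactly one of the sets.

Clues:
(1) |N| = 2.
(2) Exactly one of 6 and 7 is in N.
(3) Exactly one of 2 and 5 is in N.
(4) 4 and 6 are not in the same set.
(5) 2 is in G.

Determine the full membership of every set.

G = {1, 2, 3, 4, 7}; N = {5, 6}

From (5): 2 ∈ G.
(3) (exactly one): 5 ∈ N.
Suppose 1 ∉ G: no assignment then satisfies all the clues, so 1 ∈ G.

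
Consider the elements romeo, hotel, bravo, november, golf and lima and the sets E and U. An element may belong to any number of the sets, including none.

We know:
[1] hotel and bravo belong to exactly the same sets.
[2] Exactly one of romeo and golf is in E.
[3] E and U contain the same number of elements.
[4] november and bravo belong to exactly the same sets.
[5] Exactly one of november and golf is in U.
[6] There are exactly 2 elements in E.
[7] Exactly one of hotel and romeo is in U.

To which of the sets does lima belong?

lima: E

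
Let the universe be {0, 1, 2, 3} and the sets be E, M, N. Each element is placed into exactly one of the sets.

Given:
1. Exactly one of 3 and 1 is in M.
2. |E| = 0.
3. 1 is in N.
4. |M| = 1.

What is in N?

From (3): 1 ∈ N.
(1) (exactly one): 3 ∈ M.
(2): E already has 0, so the rest are out.
(4): M already has 1, so the rest are out.
Only one set left: 0 ∈ N.
Only one set left: 2 ∈ N.

N = {0, 1, 2}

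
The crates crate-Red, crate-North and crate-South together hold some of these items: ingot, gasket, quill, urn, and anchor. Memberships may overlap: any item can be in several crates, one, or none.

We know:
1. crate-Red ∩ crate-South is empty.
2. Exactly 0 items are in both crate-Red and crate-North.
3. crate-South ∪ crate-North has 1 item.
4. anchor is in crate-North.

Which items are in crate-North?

crate-North = {anchor}

From (4): anchor ∈ crate-North.
Suppose ingot ∈ crate-North: no assignment then satisfies all the clues, so ingot ∉ crate-North.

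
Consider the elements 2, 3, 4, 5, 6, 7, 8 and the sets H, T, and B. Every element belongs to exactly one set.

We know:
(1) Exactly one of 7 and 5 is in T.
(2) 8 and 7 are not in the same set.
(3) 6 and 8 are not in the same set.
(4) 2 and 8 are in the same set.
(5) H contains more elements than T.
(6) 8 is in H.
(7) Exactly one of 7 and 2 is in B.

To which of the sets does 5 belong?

From (6): 8 ∈ H.
(2): 7 ∉ H.
(3): 6 ∉ H.
(4): 2 matches 8: 2 ∈ H.
(7) (exactly one): 7 ∈ B.
(1) (exactly one): 5 ∈ T.

5: T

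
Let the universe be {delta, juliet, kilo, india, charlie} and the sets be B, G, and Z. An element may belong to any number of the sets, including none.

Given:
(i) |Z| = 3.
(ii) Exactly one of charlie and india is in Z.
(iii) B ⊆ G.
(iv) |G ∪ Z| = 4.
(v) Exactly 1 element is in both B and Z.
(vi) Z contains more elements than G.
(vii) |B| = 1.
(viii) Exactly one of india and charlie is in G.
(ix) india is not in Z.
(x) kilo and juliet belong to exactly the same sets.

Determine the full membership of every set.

B = {charlie}; G = {charlie, delta}; Z = {charlie, juliet, kilo}

From (ix): india ∉ Z.
(ii) (exactly one): charlie ∈ Z.
Suppose delta ∈ B: no assignment then satisfies all the clues, so delta ∉ B.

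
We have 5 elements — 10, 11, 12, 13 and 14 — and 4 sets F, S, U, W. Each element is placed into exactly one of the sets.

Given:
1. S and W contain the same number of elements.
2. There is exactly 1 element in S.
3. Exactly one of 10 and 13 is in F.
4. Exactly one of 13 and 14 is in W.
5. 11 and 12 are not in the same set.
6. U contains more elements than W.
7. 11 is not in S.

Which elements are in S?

From (7): 11 ∉ S.
Suppose 10 ∈ S: no assignment then satisfies all the clues, so 10 ∉ S.

S = {12}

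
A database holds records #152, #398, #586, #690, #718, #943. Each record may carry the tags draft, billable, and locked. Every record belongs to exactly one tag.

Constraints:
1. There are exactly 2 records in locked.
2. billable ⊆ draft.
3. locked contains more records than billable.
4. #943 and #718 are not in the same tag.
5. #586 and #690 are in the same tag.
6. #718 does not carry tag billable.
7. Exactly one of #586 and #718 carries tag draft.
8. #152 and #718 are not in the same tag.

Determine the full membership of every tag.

draft = {#152, #586, #690, #943}; billable = {}; locked = {#398, #718}

From (6): #718 ∉ billable.
Suppose #152 ∉ draft: no assignment then satisfies all the clues, so #152 ∈ draft.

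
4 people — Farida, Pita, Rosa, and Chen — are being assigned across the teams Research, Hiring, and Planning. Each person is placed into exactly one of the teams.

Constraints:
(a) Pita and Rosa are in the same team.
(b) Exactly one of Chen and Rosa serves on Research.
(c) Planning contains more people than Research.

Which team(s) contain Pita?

Pita: Planning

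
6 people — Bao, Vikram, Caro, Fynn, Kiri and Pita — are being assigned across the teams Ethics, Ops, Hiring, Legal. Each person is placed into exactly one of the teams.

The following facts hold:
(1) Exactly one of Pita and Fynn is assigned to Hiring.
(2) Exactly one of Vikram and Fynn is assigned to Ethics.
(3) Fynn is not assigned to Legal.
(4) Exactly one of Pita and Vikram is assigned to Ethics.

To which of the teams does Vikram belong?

From (3): Fynn ∉ Legal.
Suppose Vikram ∉ Ethics: no assignment then satisfies all the clues, so Vikram ∈ Ethics.

Vikram: Ethics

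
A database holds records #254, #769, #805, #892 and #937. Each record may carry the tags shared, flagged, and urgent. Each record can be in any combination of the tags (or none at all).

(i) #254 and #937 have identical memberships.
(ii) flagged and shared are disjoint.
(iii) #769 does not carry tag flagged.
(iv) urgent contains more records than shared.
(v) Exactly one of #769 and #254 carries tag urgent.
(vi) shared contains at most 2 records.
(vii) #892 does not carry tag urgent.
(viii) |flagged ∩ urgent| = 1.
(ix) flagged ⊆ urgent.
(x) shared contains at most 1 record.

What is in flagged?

flagged = {#805}

From (iii): #769 ∉ flagged.
From (vii): #892 ∉ urgent.
(ix) contrapositive: #892 ∉ flagged.
Suppose #254 ∈ flagged: no assignment then satisfies all the clues, so #254 ∉ flagged.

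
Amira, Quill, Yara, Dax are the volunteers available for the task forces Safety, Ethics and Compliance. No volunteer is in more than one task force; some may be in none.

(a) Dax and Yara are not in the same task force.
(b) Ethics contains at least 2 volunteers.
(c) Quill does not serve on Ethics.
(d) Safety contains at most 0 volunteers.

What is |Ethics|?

2

From (c): Quill ∉ Ethics.
(d): Safety already has 0, so the rest are out.
Suppose Amira ∉ Ethics: no assignment then satisfies all the clues, so Amira ∈ Ethics.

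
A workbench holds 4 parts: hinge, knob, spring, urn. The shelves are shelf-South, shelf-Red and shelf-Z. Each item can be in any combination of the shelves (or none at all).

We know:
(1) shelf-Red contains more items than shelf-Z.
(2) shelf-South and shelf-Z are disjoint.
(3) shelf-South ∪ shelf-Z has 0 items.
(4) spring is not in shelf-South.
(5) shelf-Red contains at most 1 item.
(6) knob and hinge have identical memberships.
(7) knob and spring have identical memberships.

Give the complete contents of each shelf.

shelf-South = {}; shelf-Red = {urn}; shelf-Z = {}

From (4): spring ∉ shelf-South.
(7): knob matches spring: knob ∉ shelf-South.
(6): hinge matches knob: hinge ∉ shelf-South.
Suppose hinge ∈ shelf-Red: no assignment then satisfies all the clues, so hinge ∉ shelf-Red.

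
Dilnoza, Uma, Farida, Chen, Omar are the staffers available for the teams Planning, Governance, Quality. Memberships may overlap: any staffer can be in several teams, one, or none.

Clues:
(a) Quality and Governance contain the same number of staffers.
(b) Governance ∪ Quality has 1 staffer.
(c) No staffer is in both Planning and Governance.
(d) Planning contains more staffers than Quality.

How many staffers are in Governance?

1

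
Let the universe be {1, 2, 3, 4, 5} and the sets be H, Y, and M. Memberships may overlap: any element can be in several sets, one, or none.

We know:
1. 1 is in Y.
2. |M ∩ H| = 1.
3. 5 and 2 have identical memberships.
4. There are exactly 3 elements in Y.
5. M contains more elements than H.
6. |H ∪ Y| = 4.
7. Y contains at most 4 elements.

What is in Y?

Y = {1, 2, 5}

From (1): 1 ∈ Y.
Suppose 2 ∉ Y: no assignment then satisfies all the clues, so 2 ∈ Y.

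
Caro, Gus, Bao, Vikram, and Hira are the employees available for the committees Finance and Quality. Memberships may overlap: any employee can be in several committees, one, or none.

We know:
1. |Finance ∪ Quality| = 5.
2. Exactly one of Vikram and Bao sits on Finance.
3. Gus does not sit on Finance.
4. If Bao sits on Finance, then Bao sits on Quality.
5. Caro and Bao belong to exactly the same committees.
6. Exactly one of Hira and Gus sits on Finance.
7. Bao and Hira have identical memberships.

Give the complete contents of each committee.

Finance = {Bao, Caro, Hira}; Quality = {Bao, Caro, Gus, Hira, Vikram}

From (3): Gus ∉ Finance.
(6) (exactly one): Hira ∈ Finance.
(7): Bao matches Hira: Bao ∈ Finance.
(2) (exactly one): Vikram ∉ Finance.
(4): Bao ∈ Quality.
(5): Caro matches Bao: Caro ∈ Finance.
(5): Caro matches Bao: Caro ∈ Quality.
(7): Hira matches Bao: Hira ∈ Quality.
Suppose Gus ∉ Quality: no assignment then satisfies all the clues, so Gus ∈ Quality.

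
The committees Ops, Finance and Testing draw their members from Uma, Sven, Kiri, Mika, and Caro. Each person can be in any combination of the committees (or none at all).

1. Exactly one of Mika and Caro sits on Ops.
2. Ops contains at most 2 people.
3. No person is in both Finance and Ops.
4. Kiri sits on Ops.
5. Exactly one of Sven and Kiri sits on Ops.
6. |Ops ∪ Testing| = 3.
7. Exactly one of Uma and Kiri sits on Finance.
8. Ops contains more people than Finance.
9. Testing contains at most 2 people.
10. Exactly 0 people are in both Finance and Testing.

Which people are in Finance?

Finance = {Uma}

From (4): Kiri ∈ Ops.
(3) (disjoint): Kiri ∉ Finance.
(5) (exactly one): Sven ∉ Ops.
(7) (exactly one): Uma ∈ Finance.
(3) (disjoint): Uma ∉ Ops.
Suppose Sven ∈ Finance: no assignment then satisfies all the clues, so Sven ∉ Finance.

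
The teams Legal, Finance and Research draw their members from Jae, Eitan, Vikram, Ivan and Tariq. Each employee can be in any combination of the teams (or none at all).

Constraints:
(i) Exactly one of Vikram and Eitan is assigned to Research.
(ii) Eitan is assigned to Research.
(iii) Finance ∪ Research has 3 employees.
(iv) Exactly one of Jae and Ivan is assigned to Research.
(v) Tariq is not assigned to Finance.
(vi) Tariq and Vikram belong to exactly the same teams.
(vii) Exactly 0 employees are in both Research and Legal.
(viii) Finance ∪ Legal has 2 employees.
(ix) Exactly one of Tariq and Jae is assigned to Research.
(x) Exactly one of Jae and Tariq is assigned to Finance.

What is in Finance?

Finance = {Ivan, Jae}

From (ii): Eitan ∈ Research.
From (v): Tariq ∉ Finance.
(i) (exactly one): Vikram ∉ Research.
(vi): Vikram matches Tariq: Vikram ∉ Finance.
(vi): Tariq matches Vikram: Tariq ∉ Research.
(ix) (exactly one): Jae ∈ Research.
(x) (exactly one): Jae ∈ Finance.
(iv) (exactly one): Ivan ∉ Research.
Suppose Eitan ∈ Finance: no assignment then satisfies all the clues, so Eitan ∉ Finance.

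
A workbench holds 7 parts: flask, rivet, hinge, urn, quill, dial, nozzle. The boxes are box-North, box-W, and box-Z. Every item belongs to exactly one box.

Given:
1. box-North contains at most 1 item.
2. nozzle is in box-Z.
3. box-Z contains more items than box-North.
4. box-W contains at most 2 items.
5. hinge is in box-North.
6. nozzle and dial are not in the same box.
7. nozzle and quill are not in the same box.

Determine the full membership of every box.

box-North = {hinge}; box-W = {dial, quill}; box-Z = {flask, nozzle, rivet, urn}

From (2): nozzle ∈ box-Z.
From (5): hinge ∈ box-North.
(1): box-North already has 1, so the rest are out.
(6): dial ∉ box-Z.
(7): quill ∉ box-Z.
Only one box left: quill ∈ box-W.
Only one box left: dial ∈ box-W.
(4): box-W already has 2, so the rest are out.
Only one box left: flask ∈ box-Z.
Only one box left: rivet ∈ box-Z.
Only one box left: urn ∈ box-Z.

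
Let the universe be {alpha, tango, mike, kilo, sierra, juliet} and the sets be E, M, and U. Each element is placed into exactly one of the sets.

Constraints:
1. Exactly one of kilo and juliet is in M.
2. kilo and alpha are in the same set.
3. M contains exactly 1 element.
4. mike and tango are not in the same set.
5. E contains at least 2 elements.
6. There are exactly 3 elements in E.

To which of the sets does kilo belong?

kilo: E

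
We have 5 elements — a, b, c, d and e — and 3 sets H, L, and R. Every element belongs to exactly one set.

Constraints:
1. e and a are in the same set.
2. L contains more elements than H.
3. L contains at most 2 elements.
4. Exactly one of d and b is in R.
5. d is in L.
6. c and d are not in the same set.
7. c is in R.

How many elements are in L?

1

From (5): d ∈ L.
From (7): c ∈ R.
(4) (exactly one): b ∈ R.
Suppose a ∈ H: no assignment then satisfies all the clues, so a ∉ H.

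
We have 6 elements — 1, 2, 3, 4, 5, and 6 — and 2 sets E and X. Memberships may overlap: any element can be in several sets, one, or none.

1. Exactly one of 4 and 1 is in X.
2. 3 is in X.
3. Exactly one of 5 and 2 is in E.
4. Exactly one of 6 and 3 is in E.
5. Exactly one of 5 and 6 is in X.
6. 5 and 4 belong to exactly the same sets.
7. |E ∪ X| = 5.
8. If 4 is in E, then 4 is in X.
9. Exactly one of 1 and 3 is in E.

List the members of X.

X = {3, 4, 5}

From (2): 3 ∈ X.
Suppose 1 ∈ X: no assignment then satisfies all the clues, so 1 ∉ X.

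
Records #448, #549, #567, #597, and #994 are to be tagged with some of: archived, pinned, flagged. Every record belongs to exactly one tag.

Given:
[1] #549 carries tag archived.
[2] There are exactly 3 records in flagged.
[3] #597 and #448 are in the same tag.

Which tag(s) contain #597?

#597: flagged

From (1): #549 ∈ archived.
Suppose #597 ∈ archived: no assignment then satisfies all the clues, so #597 ∉ archived.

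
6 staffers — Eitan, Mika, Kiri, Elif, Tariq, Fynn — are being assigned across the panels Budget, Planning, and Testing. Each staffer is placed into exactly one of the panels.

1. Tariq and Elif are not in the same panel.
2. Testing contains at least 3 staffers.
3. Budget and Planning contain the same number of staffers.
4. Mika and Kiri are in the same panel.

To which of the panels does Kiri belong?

Kiri: Testing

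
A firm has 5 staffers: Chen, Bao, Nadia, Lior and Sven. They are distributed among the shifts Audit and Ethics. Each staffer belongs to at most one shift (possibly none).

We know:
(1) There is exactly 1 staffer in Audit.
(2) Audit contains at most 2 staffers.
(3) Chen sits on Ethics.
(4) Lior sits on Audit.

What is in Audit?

Audit = {Lior}

From (3): Chen ∈ Ethics.
From (4): Lior ∈ Audit.
(1): Audit already has 1, so the rest are out.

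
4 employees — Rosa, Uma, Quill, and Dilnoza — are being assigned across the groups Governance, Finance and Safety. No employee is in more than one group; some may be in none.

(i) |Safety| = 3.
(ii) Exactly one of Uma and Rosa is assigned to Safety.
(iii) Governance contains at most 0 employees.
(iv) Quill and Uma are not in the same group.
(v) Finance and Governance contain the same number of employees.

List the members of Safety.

Safety = {Dilnoza, Quill, Rosa}

(iii): Governance already has 0, so the rest are out.
Suppose Rosa ∉ Safety: no assignment then satisfies all the clues, so Rosa ∈ Safety.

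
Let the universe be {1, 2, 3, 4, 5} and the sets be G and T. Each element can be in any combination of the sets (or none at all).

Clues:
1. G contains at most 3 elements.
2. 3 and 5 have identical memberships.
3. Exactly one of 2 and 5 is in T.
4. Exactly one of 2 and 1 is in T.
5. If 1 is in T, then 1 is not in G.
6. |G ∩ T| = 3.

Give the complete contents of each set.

G = {3, 4, 5}; T = {1, 3, 4, 5}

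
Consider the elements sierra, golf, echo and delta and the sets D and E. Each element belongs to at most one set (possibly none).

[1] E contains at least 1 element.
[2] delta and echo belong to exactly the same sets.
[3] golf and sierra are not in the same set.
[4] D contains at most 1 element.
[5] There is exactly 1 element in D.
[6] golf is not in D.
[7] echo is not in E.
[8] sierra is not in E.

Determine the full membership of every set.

D = {sierra}; E = {golf}

From (6): golf ∉ D.
From (7): echo ∉ E.
From (8): sierra ∉ E.
(2): delta matches echo: delta ∉ E.
(1): only 1 candidates remain for E, so all are in.
Suppose sierra ∉ D: no assignment then satisfies all the clues, so sierra ∈ D.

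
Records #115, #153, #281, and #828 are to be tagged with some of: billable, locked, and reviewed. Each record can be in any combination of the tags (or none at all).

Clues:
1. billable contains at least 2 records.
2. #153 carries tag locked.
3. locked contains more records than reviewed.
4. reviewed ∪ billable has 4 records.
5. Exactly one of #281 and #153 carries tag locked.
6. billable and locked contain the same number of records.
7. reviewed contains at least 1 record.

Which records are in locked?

From (2): #153 ∈ locked.
(5) (exactly one): #281 ∉ locked.
Suppose #115 ∉ locked: no assignment then satisfies all the clues, so #115 ∈ locked.

locked = {#115, #153, #828}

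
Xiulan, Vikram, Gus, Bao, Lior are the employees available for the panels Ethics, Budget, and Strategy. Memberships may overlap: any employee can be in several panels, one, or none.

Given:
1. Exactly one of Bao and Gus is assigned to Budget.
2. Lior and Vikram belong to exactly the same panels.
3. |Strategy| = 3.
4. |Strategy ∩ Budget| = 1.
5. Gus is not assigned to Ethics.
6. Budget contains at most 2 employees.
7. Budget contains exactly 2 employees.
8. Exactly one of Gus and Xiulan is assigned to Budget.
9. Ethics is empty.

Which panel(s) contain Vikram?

Vikram: Strategy

From (5): Gus ∉ Ethics.
(9): Ethics already has 0, so the rest are out.
Suppose Vikram ∈ Budget: no assignment then satisfies all the clues, so Vikram ∉ Budget.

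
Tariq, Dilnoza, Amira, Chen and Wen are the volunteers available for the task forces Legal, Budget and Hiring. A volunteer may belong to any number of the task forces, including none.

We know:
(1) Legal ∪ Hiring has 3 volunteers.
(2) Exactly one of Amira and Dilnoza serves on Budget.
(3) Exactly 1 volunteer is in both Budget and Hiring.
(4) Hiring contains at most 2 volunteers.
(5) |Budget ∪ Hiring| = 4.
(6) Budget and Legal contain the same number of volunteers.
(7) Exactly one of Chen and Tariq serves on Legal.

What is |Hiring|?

2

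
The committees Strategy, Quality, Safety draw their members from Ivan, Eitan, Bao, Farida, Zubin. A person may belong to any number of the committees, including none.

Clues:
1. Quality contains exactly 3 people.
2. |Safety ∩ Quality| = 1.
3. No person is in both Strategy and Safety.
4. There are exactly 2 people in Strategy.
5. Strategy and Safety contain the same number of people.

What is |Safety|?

2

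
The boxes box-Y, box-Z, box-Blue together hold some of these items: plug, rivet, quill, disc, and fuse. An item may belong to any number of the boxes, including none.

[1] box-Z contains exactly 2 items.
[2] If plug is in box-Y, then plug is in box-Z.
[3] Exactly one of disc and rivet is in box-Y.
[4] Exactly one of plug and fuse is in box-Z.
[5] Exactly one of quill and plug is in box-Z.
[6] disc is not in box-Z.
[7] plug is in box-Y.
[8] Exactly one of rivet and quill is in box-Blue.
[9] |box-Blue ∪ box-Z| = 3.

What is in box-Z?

box-Z = {plug, rivet}

From (6): disc ∉ box-Z.
From (7): plug ∈ box-Y.
(2): plug ∈ box-Z.
(4) (exactly one): fuse ∉ box-Z.
(5) (exactly one): quill ∉ box-Z.
(1): only 2 candidates remain for box-Z, so all are in.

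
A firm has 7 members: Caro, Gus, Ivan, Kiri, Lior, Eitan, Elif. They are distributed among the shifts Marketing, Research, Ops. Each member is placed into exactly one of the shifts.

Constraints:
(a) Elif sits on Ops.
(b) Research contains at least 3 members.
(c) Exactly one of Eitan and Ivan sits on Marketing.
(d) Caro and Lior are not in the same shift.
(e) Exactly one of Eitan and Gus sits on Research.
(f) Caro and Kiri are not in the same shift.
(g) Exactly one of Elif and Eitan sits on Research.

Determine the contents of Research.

From (a): Elif ∈ Ops.
(g) (exactly one): Eitan ∈ Research.
(c) (exactly one): Ivan ∈ Marketing.
(e) (exactly one): Gus ∉ Research.
Suppose Caro ∈ Research: no assignment then satisfies all the clues, so Caro ∉ Research.

Research = {Eitan, Kiri, Lior}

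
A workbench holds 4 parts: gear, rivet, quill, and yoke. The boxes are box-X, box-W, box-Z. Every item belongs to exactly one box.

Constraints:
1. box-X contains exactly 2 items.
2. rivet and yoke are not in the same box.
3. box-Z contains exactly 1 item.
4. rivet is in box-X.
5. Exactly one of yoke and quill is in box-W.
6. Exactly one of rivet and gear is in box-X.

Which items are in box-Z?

box-Z = {gear}

From (4): rivet ∈ box-X.
(2): yoke ∉ box-X.
(6) (exactly one): gear ∉ box-X.
(1): only 2 candidates remain for box-X, so all are in.
(5) (exactly one): yoke ∈ box-W.
(3): only 1 candidates remain for box-Z, so all are in.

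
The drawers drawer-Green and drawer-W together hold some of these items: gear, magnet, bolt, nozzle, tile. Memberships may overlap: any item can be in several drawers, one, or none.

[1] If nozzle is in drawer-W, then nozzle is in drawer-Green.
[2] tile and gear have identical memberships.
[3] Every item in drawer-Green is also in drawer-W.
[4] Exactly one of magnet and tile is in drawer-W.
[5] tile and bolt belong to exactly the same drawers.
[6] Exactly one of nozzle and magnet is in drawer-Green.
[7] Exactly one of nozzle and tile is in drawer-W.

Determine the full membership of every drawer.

drawer-Green = {nozzle}; drawer-W = {magnet, nozzle}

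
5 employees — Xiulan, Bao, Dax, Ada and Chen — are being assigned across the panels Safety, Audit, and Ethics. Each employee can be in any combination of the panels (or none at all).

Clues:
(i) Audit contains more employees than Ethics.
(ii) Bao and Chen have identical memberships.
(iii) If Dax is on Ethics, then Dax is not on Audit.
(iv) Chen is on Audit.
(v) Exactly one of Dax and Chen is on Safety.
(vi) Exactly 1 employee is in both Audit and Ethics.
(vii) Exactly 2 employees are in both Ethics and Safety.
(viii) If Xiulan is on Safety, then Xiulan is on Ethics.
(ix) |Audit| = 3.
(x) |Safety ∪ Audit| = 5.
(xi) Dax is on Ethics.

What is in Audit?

Audit = {Bao, Chen, Xiulan}

From (iv): Chen ∈ Audit.
From (xi): Dax ∈ Ethics.
(ii): Bao matches Chen: Bao ∈ Audit.
(iii): Dax ∉ Audit.
Suppose Xiulan ∉ Audit: no assignment then satisfies all the clues, so Xiulan ∈ Audit.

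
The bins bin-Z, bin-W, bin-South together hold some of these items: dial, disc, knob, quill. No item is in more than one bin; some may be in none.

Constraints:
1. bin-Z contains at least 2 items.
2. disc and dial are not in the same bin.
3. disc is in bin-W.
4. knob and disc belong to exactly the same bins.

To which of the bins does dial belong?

From (3): disc ∈ bin-W.
(2): dial ∉ bin-W.
(4): knob matches disc: knob ∉ bin-Z.
(4): knob matches disc: knob ∈ bin-W.
(1): only 2 candidates remain for bin-Z, so all are in.

dial: bin-Z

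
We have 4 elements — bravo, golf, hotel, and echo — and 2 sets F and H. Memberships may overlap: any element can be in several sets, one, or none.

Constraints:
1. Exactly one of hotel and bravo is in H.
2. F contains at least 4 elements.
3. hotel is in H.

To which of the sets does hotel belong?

hotel: F, H

From (3): hotel ∈ H.
(1) (exactly one): bravo ∉ H.
(2): only 4 candidates remain for F, so all are in.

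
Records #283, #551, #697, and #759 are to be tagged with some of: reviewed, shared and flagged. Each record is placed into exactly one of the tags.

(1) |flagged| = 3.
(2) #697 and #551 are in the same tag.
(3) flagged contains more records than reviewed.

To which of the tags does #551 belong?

#551: flagged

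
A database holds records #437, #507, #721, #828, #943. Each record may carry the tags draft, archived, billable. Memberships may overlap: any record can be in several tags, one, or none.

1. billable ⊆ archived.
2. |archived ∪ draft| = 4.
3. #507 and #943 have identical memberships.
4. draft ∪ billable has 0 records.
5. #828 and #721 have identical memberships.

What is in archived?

archived = {#507, #721, #828, #943}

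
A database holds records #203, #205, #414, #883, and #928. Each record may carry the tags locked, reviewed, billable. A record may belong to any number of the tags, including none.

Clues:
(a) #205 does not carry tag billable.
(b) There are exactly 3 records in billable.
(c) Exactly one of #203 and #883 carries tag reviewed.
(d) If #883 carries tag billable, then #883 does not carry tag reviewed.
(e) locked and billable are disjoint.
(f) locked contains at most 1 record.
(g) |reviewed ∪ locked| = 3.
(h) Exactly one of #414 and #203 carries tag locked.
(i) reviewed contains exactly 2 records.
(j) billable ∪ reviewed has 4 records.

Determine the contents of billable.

billable = {#203, #883, #928}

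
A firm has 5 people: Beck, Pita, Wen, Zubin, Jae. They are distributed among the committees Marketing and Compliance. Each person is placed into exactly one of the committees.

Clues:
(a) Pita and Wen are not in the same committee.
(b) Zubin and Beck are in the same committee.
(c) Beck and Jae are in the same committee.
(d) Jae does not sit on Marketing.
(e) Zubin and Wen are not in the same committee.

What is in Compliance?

From (d): Jae ∉ Marketing.
(c): Beck matches Jae: Beck ∉ Marketing.
Only one committee left: Beck ∈ Compliance.
Only one committee left: Jae ∈ Compliance.
(b): Zubin matches Beck: Zubin ∉ Marketing.
(b): Zubin matches Beck: Zubin ∈ Compliance.
(e): Wen ∉ Compliance.
Only one committee left: Wen ∈ Marketing.
(a): Pita ∉ Marketing.
Only one committee left: Pita ∈ Compliance.

Compliance = {Beck, Jae, Pita, Zubin}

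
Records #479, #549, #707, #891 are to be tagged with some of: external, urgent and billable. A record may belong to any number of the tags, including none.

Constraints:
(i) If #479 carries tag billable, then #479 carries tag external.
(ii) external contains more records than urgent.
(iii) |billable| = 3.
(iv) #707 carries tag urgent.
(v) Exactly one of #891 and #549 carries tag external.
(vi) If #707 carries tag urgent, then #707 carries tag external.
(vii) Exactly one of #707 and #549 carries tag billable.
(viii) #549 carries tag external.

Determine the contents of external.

From (iv): #707 ∈ urgent.
From (viii): #549 ∈ external.
(v) (exactly one): #891 ∉ external.
(vi): #707 ∈ external.
Suppose #479 ∉ external: no assignment then satisfies all the clues, so #479 ∈ external.

external = {#479, #549, #707}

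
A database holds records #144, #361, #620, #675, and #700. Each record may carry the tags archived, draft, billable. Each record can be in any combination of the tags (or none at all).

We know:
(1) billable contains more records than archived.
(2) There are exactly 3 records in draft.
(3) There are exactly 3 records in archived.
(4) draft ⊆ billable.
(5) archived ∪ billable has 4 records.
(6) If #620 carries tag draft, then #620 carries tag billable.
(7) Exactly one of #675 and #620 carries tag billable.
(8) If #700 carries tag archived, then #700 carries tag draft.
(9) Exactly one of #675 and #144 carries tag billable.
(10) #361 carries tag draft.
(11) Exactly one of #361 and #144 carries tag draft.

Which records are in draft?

From (10): #361 ∈ draft.
(4) with #361 ∈ draft: #361 ∈ billable.
(11) (exactly one): #144 ∉ draft.
Suppose #620 ∉ draft: no assignment then satisfies all the clues, so #620 ∈ draft.

draft = {#361, #620, #700}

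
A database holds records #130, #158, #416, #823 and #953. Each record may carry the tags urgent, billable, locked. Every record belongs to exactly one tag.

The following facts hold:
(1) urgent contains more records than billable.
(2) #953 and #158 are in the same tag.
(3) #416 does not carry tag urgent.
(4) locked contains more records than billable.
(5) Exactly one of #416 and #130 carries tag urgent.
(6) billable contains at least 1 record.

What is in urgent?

urgent = {#130, #823}

From (3): #416 ∉ urgent.
(5) (exactly one): #130 ∈ urgent.
Suppose #158 ∈ urgent: no assignment then satisfies all the clues, so #158 ∉ urgent.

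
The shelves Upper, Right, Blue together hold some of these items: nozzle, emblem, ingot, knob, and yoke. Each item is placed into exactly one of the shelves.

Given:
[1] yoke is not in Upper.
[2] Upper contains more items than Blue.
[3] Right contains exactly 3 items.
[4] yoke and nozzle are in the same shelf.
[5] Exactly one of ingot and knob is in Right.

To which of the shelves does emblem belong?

From (1): yoke ∉ Upper.
(4): nozzle matches yoke: nozzle ∉ Upper.
Suppose emblem ∉ Upper: no assignment then satisfies all the clues, so emblem ∈ Upper.

emblem: Upper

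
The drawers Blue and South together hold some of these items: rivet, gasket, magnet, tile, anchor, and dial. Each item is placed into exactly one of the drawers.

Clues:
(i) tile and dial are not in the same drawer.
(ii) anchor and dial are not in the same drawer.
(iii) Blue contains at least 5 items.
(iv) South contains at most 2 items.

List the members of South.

South = {dial}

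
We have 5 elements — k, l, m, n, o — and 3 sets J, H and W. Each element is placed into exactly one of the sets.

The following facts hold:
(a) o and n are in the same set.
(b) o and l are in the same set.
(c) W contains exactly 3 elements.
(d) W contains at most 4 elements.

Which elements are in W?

W = {l, n, o}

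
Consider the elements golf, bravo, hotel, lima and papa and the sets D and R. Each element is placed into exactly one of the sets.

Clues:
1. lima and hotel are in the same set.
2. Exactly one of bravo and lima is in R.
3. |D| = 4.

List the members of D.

D = {golf, hotel, lima, papa}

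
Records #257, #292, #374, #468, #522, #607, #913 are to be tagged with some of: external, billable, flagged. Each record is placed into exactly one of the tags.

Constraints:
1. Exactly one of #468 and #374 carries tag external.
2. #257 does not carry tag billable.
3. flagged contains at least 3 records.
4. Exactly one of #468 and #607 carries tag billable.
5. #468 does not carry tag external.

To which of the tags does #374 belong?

From (2): #257 ∉ billable.
From (5): #468 ∉ external.
(1) (exactly one): #374 ∈ external.

#374: external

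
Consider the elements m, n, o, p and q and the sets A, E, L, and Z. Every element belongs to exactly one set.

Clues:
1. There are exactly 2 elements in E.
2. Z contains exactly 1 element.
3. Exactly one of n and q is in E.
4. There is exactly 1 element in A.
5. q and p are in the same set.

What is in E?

E = {p, q}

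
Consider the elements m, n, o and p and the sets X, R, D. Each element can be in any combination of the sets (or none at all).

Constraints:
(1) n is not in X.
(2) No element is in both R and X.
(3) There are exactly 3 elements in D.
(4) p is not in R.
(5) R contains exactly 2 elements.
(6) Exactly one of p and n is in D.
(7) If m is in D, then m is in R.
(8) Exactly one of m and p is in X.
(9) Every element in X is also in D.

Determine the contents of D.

D = {m, o, p}

From (1): n ∉ X.
From (4): p ∉ R.
Suppose m ∉ D: no assignment then satisfies all the clues, so m ∈ D.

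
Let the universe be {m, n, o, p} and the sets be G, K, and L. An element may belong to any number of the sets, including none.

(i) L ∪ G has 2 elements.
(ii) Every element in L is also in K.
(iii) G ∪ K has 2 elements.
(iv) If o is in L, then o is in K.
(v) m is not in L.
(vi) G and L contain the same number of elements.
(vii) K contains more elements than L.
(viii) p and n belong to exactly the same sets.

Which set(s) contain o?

o: K, L

From (v): m ∉ L.
Suppose o ∈ G: no assignment then satisfies all the clues, so o ∉ G.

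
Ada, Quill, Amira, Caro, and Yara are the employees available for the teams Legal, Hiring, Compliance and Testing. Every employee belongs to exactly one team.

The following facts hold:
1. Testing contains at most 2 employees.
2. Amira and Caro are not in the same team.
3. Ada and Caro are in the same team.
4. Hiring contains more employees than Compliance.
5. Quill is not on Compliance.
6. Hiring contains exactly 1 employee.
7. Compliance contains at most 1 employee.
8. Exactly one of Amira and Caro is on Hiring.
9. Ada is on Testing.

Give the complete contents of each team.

Legal = {Quill, Yara}; Hiring = {Amira}; Compliance = {}; Testing = {Ada, Caro}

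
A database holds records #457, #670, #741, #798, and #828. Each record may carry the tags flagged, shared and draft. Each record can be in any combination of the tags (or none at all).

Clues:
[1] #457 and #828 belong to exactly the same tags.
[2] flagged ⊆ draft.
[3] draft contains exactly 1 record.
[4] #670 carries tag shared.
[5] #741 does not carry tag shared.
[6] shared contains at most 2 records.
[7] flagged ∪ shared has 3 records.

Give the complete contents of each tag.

From (4): #670 ∈ shared.
From (5): #741 ∉ shared.
Suppose #457 ∈ flagged: no assignment then satisfies all the clues, so #457 ∉ flagged.

flagged = {#741}; shared = {#670, #798}; draft = {#741}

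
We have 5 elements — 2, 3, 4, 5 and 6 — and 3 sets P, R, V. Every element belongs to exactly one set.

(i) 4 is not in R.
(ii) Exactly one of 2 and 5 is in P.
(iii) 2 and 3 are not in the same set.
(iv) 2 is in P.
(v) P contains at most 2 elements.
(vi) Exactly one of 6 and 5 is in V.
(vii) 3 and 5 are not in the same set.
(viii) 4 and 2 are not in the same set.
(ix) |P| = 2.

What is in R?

From (i): 4 ∉ R.
From (iv): 2 ∈ P.
(ii) (exactly one): 5 ∉ P.
(iii): 3 ∉ P.
(viii): 4 ∉ P.
(ix): only 2 candidates remain for P, so all are in.
Only one set left: 4 ∈ V.
(vi) (exactly one): 5 ∈ V.
(vii): 3 ∉ V.
Only one set left: 3 ∈ R.

R = {3}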